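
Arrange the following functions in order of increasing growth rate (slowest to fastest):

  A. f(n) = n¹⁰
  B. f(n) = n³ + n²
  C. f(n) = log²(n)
C < B < A

Comparing growth rates:
C = log²(n) is O(log² n)
B = n³ + n² is O(n³)
A = n¹⁰ is O(n¹⁰)

Therefore, the order from slowest to fastest is: C < B < A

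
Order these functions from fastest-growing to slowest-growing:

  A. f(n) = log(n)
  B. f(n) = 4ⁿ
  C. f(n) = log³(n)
B > C > A

Comparing growth rates:
B = 4ⁿ is O(4ⁿ)
C = log³(n) is O(log³ n)
A = log(n) is O(log n)

Therefore, the order from fastest to slowest is: B > C > A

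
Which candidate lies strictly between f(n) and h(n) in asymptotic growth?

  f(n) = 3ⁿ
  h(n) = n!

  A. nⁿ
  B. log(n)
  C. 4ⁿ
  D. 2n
C

We need g(n) with 3ⁿ = o(g(n)) and g(n) = o(n!), i.e. O(3ⁿ) ≺ g ≺ O(n!).
Check each option:
  A. nⁿ — O(nⁿ) does not grow strictly slower than h(n)
  B. log(n) — O(log n) does not grow strictly faster than f(n)
  C. 4ⁿ — O(4ⁿ) is strictly between O(3ⁿ) and O(n!) ✓
  D. 2n — O(n) does not grow strictly faster than f(n)

Only option C (4ⁿ) lies strictly between.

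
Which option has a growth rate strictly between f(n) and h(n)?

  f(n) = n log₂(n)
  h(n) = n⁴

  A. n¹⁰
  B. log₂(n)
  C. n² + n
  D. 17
C

We need g(n) with n log₂(n) = o(g(n)) and g(n) = o(n⁴), i.e. O(n log n) ≺ g ≺ O(n⁴).
Check each option:
  A. n¹⁰ — O(n¹⁰) does not grow strictly slower than h(n)
  B. log₂(n) — O(log n) does not grow strictly faster than f(n)
  C. n² + n — O(n²) is strictly between O(n log n) and O(n⁴) ✓
  D. 17 — O(1) does not grow strictly faster than f(n)

Only option C (n² + n) lies strictly between.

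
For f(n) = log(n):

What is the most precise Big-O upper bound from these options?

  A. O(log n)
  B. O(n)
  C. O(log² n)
A

f(n) = log(n) is O(log n).
All listed options are valid Big-O bounds (upper bounds),
but O(log n) is the tightest (smallest valid bound).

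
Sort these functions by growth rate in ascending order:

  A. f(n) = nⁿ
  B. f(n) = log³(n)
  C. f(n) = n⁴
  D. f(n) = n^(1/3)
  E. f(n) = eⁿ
B < D < C < E < A

Comparing growth rates:
B = log³(n) is O(log³ n)
D = n^(1/3) is O(n^(1/3))
C = n⁴ is O(n⁴)
E = eⁿ is O(eⁿ)
A = nⁿ is O(nⁿ)

Therefore, the order from slowest to fastest is: B < D < C < E < A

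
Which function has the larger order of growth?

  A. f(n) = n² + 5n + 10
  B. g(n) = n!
B

f(n) = n² + 5n + 10 is O(n²), while g(n) = n! is O(n!).
Since O(n!) grows faster than O(n²), g(n) dominates.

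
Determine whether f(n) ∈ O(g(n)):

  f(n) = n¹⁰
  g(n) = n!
True

f(n) = n¹⁰ is O(n¹⁰), and g(n) = n! is O(n!).
Since O(n¹⁰) ⊆ O(n!) (f grows no faster than g), f(n) = O(g(n)) is true.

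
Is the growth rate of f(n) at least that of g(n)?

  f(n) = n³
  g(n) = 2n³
True

f(n) = n³ and g(n) = 2n³ are both O(n³).
Big-Ω permits equal growth rates (f ≥ c·g for some c > 0), so f(n) = Ω(g(n)) is true.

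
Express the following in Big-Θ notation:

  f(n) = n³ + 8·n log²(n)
Θ(n³)

Order the terms by growth rate: 8·n log²(n) ≺ n³.
The fastest-growing term n³ dominates as n → ∞; dropping its constant factor gives Θ(n³).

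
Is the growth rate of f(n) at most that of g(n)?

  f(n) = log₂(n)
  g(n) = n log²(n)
True

f(n) = log₂(n) is O(log n), and g(n) = n log²(n) is O(n log² n).
Since O(log n) ⊆ O(n log² n) (f grows no faster than g), f(n) = O(g(n)) is true.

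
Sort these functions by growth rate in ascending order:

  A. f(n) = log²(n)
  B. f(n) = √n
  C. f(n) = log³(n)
A < C < B

Comparing growth rates:
A = log²(n) is O(log² n)
C = log³(n) is O(log³ n)
B = √n is O(√n)

Therefore, the order from slowest to fastest is: A < C < B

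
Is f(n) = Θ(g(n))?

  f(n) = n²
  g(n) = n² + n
True

f(n) = n² and g(n) = n² + n are both O(n²).
Since they have the same asymptotic growth rate, f(n) = Θ(g(n)) is true.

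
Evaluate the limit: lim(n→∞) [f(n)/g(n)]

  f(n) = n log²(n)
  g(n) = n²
0

Since n log²(n) (O(n log² n)) grows slower than n² (O(n²)),
the ratio f(n)/g(n) → 0 as n → ∞.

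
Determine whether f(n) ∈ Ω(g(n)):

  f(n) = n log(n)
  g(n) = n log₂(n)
True

f(n) = n log(n) and g(n) = n log₂(n) are both O(n log n).
Big-Ω permits equal growth rates (f ≥ c·g for some c > 0), so f(n) = Ω(g(n)) is true.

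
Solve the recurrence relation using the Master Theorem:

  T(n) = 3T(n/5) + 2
Θ(n^log₅(3))

Master Theorem: a = 3, b = 5, f(n) = 2.
Compute the critical exponent d = log₅(3) = 0.683.
Compare f(n) = Θ(1) against n^d:
  k = 0 < d = 0.683, so f(n) = O(n^(d-ε)) — Case 1.
  The recursion cost dominates: T(n) = Θ(n^d) = Θ(n^log₅(3)).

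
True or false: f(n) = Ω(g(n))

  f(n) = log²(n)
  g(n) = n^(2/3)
False

f(n) = log²(n) is O(log² n), and g(n) = n^(2/3) is O(n^(2/3)).
Since O(log² n) grows slower than O(n^(2/3)), f(n) = Ω(g(n)) is false.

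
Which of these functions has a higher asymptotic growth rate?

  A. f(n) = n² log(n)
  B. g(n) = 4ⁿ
B

f(n) = n² log(n) is O(n² log n), while g(n) = 4ⁿ is O(4ⁿ).
Since O(4ⁿ) grows faster than O(n² log n), g(n) dominates.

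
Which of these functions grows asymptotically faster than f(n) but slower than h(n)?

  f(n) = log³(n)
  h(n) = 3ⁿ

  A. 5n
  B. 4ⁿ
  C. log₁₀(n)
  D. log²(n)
A

We need g(n) with log³(n) = o(g(n)) and g(n) = o(3ⁿ), i.e. O(log³ n) ≺ g ≺ O(3ⁿ).
Check each option:
  A. 5n — O(n) is strictly between O(log³ n) and O(3ⁿ) ✓
  B. 4ⁿ — O(4ⁿ) does not grow strictly slower than h(n)
  C. log₁₀(n) — O(log n) does not grow strictly faster than f(n)
  D. log²(n) — O(log² n) does not grow strictly faster than f(n)

Only option A (5n) lies strictly between.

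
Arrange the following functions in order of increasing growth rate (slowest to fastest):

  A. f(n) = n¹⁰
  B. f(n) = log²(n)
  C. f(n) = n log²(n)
B < C < A

Comparing growth rates:
B = log²(n) is O(log² n)
C = n log²(n) is O(n log² n)
A = n¹⁰ is O(n¹⁰)

Therefore, the order from slowest to fastest is: B < C < A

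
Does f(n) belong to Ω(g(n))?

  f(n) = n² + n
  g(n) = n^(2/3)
True

f(n) = n² + n is O(n²), and g(n) = n^(2/3) is O(n^(2/3)).
Since O(n²) grows at least as fast as O(n^(2/3)), f(n) = Ω(g(n)) is true.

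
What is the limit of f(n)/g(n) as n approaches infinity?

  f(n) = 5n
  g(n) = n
5

Since 5n and n have the same growth rate (O(n)),
the ratio converges to a constant: 5.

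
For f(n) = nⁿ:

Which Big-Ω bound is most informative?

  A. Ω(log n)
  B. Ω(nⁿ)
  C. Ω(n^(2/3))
B

f(n) = nⁿ is Ω(nⁿ).
All listed options are valid Big-Ω bounds (lower bounds),
but Ω(nⁿ) is the tightest (largest valid bound).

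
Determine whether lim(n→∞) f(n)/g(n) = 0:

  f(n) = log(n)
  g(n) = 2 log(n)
False

f(n) = log(n) is O(log n), and g(n) = 2 log(n) is O(log n).
Since they have the same growth rate, f(n) = o(g(n)) is false.
(f = o(g) requires f to grow strictly slower, not equal.)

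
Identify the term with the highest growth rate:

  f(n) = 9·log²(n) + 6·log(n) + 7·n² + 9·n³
9·n³

Looking at each term:
  - 9·log²(n) is O(log² n)
  - 6·log(n) is O(log n)
  - 7·n² is O(n²)
  - 9·n³ is O(n³)

The term 9·n³ (O(n³)) grows fastest and dominates all others.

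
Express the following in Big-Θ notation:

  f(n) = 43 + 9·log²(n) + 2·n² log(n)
Θ(n² log n)

Order the terms by growth rate: 43 ≺ 9·log²(n) ≺ 2·n² log(n).
The fastest-growing term 2·n² log(n) dominates as n → ∞; dropping its constant factor gives Θ(n² log n).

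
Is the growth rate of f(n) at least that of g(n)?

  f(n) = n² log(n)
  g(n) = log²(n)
True

f(n) = n² log(n) is O(n² log n), and g(n) = log²(n) is O(log² n).
Since O(n² log n) grows at least as fast as O(log² n), f(n) = Ω(g(n)) is true.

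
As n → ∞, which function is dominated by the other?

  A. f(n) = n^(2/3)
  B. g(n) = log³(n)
B

f(n) = n^(2/3) is O(n^(2/3)), while g(n) = log³(n) is O(log³ n).
Since O(log³ n) grows slower than O(n^(2/3)), g(n) is dominated.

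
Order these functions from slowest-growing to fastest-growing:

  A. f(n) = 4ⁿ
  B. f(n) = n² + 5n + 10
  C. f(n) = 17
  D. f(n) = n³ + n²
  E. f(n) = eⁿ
C < B < D < E < A

Comparing growth rates:
C = 17 is O(1)
B = n² + 5n + 10 is O(n²)
D = n³ + n² is O(n³)
E = eⁿ is O(eⁿ)
A = 4ⁿ is O(4ⁿ)

Therefore, the order from slowest to fastest is: C < B < D < E < A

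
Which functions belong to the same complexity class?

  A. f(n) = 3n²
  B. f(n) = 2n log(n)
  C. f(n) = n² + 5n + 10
A and C

Examining each function:
  A. 3n² is O(n²)
  B. 2n log(n) is O(n log n)
  C. n² + 5n + 10 is O(n²)

Functions A and C both have the same complexity class.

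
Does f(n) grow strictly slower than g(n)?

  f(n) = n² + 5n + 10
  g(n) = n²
False

f(n) = n² + 5n + 10 is O(n²), and g(n) = n² is O(n²).
Since they have the same growth rate, f(n) = o(g(n)) is false.
(f = o(g) requires f to grow strictly slower, not equal.)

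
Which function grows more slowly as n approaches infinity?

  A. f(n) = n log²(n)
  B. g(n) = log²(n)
B

f(n) = n log²(n) is O(n log² n), while g(n) = log²(n) is O(log² n).
Since O(log² n) grows slower than O(n log² n), g(n) is dominated.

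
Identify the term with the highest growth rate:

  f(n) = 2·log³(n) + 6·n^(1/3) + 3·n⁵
3·n⁵

Looking at each term:
  - 2·log³(n) is O(log³ n)
  - 6·n^(1/3) is O(n^(1/3))
  - 3·n⁵ is O(n⁵)

The term 3·n⁵ (O(n⁵)) grows fastest and dominates all others.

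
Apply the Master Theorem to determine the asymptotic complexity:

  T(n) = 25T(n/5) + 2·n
Θ(n²)

Master Theorem: a = 25, b = 5, f(n) = 2·n.
Compute the critical exponent d = log₅(25) = 2.
Compare f(n) = Θ(n) against n^d:
  k = 1 < d = 2, so f(n) = O(n^(d-ε)) — Case 1.
  The recursion cost dominates: T(n) = Θ(n^d) = Θ(n²).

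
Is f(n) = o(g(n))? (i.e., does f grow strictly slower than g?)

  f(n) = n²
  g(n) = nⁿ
True

f(n) = n² is O(n²), and g(n) = nⁿ is O(nⁿ).
Since O(n²) grows strictly slower than O(nⁿ), f(n) = o(g(n)) is true.
This means lim(n→∞) f(n)/g(n) = 0.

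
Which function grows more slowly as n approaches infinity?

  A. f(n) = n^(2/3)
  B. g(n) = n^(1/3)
B

f(n) = n^(2/3) is O(n^(2/3)), while g(n) = n^(1/3) is O(n^(1/3)).
Since O(n^(1/3)) grows slower than O(n^(2/3)), g(n) is dominated.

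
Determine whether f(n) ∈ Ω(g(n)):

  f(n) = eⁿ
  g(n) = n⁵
True

f(n) = eⁿ is O(eⁿ), and g(n) = n⁵ is O(n⁵).
Since O(eⁿ) grows at least as fast as O(n⁵), f(n) = Ω(g(n)) is true.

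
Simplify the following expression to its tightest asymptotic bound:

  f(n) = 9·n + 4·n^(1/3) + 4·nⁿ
Θ(nⁿ)

Order the terms by growth rate: 4·n^(1/3) ≺ 9·n ≺ 4·nⁿ.
The fastest-growing term 4·nⁿ dominates as n → ∞; dropping its constant factor gives Θ(nⁿ).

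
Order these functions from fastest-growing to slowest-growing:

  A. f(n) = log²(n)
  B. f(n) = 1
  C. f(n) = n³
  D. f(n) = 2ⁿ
D > C > A > B

Comparing growth rates:
D = 2ⁿ is O(2ⁿ)
C = n³ is O(n³)
A = log²(n) is O(log² n)
B = 1 is O(1)

Therefore, the order from fastest to slowest is: D > C > A > B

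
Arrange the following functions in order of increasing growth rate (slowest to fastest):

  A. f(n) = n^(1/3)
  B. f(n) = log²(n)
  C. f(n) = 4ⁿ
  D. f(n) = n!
B < A < C < D

Comparing growth rates:
B = log²(n) is O(log² n)
A = n^(1/3) is O(n^(1/3))
C = 4ⁿ is O(4ⁿ)
D = n! is O(n!)

Therefore, the order from slowest to fastest is: B < A < C < D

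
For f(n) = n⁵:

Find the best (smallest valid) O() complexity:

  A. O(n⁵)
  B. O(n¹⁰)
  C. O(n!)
A

f(n) = n⁵ is O(n⁵).
All listed options are valid Big-O bounds (upper bounds),
but O(n⁵) is the tightest (smallest valid bound).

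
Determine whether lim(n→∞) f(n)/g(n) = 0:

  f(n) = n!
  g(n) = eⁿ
False

f(n) = n! is O(n!), and g(n) = eⁿ is O(eⁿ).
Since O(n!) grows faster than or equal to O(eⁿ), f(n) = o(g(n)) is false.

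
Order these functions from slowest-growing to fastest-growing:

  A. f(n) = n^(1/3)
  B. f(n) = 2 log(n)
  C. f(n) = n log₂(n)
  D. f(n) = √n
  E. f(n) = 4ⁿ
B < A < D < C < E

Comparing growth rates:
B = 2 log(n) is O(log n)
A = n^(1/3) is O(n^(1/3))
D = √n is O(√n)
C = n log₂(n) is O(n log n)
E = 4ⁿ is O(4ⁿ)

Therefore, the order from slowest to fastest is: B < A < D < C < E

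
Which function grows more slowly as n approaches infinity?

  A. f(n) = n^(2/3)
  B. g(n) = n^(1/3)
B

f(n) = n^(2/3) is O(n^(2/3)), while g(n) = n^(1/3) is O(n^(1/3)).
Since O(n^(1/3)) grows slower than O(n^(2/3)), g(n) is dominated.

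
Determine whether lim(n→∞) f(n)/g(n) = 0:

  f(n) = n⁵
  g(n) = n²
False

f(n) = n⁵ is O(n⁵), and g(n) = n² is O(n²).
Since O(n⁵) grows faster than or equal to O(n²), f(n) = o(g(n)) is false.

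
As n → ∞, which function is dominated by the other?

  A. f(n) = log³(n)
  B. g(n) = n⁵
A

f(n) = log³(n) is O(log³ n), while g(n) = n⁵ is O(n⁵).
Since O(log³ n) grows slower than O(n⁵), f(n) is dominated.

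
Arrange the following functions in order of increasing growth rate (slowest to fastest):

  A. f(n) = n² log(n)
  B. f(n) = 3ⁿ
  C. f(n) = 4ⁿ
A < B < C

Comparing growth rates:
A = n² log(n) is O(n² log n)
B = 3ⁿ is O(3ⁿ)
C = 4ⁿ is O(4ⁿ)

Therefore, the order from slowest to fastest is: A < B < C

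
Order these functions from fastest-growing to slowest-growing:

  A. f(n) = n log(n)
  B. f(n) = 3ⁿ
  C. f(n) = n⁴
B > C > A

Comparing growth rates:
B = 3ⁿ is O(3ⁿ)
C = n⁴ is O(n⁴)
A = n log(n) is O(n log n)

Therefore, the order from fastest to slowest is: B > C > A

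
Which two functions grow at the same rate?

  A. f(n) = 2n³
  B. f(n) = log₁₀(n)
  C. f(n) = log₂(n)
B and C

Examining each function:
  A. 2n³ is O(n³)
  B. log₁₀(n) is O(log n)
  C. log₂(n) is O(log n)

Functions B and C both have the same complexity class.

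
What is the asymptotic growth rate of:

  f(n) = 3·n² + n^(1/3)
Θ(n²)

Order the terms by growth rate: n^(1/3) ≺ 3·n².
The fastest-growing term 3·n² dominates as n → ∞; dropping its constant factor gives Θ(n²).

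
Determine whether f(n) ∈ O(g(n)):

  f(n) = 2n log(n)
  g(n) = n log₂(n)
True

f(n) = 2n log(n) and g(n) = n log₂(n) are both O(n log n).
Big-O permits equal growth rates (f ≤ c·g for some c), so f(n) = O(g(n)) is true.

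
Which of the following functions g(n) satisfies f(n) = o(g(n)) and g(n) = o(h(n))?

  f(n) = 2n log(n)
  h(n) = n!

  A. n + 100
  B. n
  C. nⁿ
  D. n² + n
D

We need g(n) with 2n log(n) = o(g(n)) and g(n) = o(n!), i.e. O(n log n) ≺ g ≺ O(n!).
Check each option:
  A. n + 100 — O(n) does not grow strictly faster than f(n)
  B. n — O(n) does not grow strictly faster than f(n)
  C. nⁿ — O(nⁿ) does not grow strictly slower than h(n)
  D. n² + n — O(n²) is strictly between O(n log n) and O(n!) ✓

Only option D (n² + n) lies strictly between.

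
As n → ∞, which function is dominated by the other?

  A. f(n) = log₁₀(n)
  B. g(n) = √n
A

f(n) = log₁₀(n) is O(log n), while g(n) = √n is O(√n).
Since O(log n) grows slower than O(√n), f(n) is dominated.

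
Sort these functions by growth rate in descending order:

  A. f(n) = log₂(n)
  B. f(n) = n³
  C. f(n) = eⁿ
C > B > A

Comparing growth rates:
C = eⁿ is O(eⁿ)
B = n³ is O(n³)
A = log₂(n) is O(log n)

Therefore, the order from fastest to slowest is: C > B > A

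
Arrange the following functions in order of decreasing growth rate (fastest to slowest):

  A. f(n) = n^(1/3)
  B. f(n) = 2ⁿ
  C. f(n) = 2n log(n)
B > C > A

Comparing growth rates:
B = 2ⁿ is O(2ⁿ)
C = 2n log(n) is O(n log n)
A = n^(1/3) is O(n^(1/3))

Therefore, the order from fastest to slowest is: B > C > A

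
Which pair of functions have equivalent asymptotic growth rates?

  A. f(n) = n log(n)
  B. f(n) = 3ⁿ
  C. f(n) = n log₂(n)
A and C

Examining each function:
  A. n log(n) is O(n log n)
  B. 3ⁿ is O(3ⁿ)
  C. n log₂(n) is O(n log n)

Functions A and C both have the same complexity class.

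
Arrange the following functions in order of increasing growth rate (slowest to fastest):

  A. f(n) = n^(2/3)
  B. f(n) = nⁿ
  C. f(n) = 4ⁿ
A < C < B

Comparing growth rates:
A = n^(2/3) is O(n^(2/3))
C = 4ⁿ is O(4ⁿ)
B = nⁿ is O(nⁿ)

Therefore, the order from slowest to fastest is: A < C < B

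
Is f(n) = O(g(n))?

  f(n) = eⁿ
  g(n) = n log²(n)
False

f(n) = eⁿ is O(eⁿ), and g(n) = n log²(n) is O(n log² n).
Since O(eⁿ) grows faster than O(n log² n), f(n) = O(g(n)) is false.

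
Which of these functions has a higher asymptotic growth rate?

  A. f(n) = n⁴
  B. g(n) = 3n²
A

f(n) = n⁴ is O(n⁴), while g(n) = 3n² is O(n²).
Since O(n⁴) grows faster than O(n²), f(n) dominates.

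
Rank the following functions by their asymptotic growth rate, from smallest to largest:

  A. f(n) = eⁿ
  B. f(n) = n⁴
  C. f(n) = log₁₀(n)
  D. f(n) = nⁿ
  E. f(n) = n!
C < B < A < E < D

Comparing growth rates:
C = log₁₀(n) is O(log n)
B = n⁴ is O(n⁴)
A = eⁿ is O(eⁿ)
E = n! is O(n!)
D = nⁿ is O(nⁿ)

Therefore, the order from slowest to fastest is: C < B < A < E < D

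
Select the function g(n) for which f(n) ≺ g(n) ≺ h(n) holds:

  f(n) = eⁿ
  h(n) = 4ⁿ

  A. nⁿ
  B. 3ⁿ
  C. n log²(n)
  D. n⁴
B

We need g(n) with eⁿ = o(g(n)) and g(n) = o(4ⁿ), i.e. O(eⁿ) ≺ g ≺ O(4ⁿ).
Check each option:
  A. nⁿ — O(nⁿ) does not grow strictly slower than h(n)
  B. 3ⁿ — O(3ⁿ) is strictly between O(eⁿ) and O(4ⁿ) ✓
  C. n log²(n) — O(n log² n) does not grow strictly faster than f(n)
  D. n⁴ — O(n⁴) does not grow strictly faster than f(n)

Only option B (3ⁿ) lies strictly between.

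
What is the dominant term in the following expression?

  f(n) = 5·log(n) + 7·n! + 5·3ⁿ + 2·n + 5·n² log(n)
7·n!

Looking at each term:
  - 5·log(n) is O(log n)
  - 7·n! is O(n!)
  - 5·3ⁿ is O(3ⁿ)
  - 2·n is O(n)
  - 5·n² log(n) is O(n² log n)

The term 7·n! (O(n!)) grows fastest and dominates all others.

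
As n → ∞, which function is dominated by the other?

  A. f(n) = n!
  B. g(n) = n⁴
B

f(n) = n! is O(n!), while g(n) = n⁴ is O(n⁴).
Since O(n⁴) grows slower than O(n!), g(n) is dominated.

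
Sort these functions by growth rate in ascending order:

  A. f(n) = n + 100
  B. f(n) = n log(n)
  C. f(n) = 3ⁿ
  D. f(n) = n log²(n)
A < B < D < C

Comparing growth rates:
A = n + 100 is O(n)
B = n log(n) is O(n log n)
D = n log²(n) is O(n log² n)
C = 3ⁿ is O(3ⁿ)

Therefore, the order from slowest to fastest is: A < B < D < C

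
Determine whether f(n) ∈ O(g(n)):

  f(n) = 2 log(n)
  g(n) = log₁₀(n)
True

f(n) = 2 log(n) and g(n) = log₁₀(n) are both O(log n).
Big-O permits equal growth rates (f ≤ c·g for some c), so f(n) = O(g(n)) is true.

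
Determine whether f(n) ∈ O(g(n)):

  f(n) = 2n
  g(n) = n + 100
True

f(n) = 2n and g(n) = n + 100 are both O(n).
Big-O permits equal growth rates (f ≤ c·g for some c), so f(n) = O(g(n)) is true.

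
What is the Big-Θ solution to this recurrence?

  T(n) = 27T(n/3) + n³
Θ(n³ log n)

Master Theorem: a = 27, b = 3, f(n) = n³.
Compute the critical exponent d = log₃(27) = 3.
Compare f(n) = Θ(n³) against n^d:
  k = 3 = d, so f(n) = Θ(n^d) — Case 2.
  Work is balanced across levels: T(n) = Θ(n^d log n) = Θ(n³ log n).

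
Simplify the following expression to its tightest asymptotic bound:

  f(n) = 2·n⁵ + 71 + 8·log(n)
Θ(n⁵)

Order the terms by growth rate: 71 ≺ 8·log(n) ≺ 2·n⁵.
The fastest-growing term 2·n⁵ dominates as n → ∞; dropping its constant factor gives Θ(n⁵).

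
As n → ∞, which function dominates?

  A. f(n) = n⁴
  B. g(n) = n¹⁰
B

f(n) = n⁴ is O(n⁴), while g(n) = n¹⁰ is O(n¹⁰).
Since O(n¹⁰) grows faster than O(n⁴), g(n) dominates.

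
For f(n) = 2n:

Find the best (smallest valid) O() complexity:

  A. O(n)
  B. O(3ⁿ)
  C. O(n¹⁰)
A

f(n) = 2n is O(n).
All listed options are valid Big-O bounds (upper bounds),
but O(n) is the tightest (smallest valid bound).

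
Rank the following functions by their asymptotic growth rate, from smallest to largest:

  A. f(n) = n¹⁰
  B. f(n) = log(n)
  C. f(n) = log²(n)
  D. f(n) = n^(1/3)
B < C < D < A

Comparing growth rates:
B = log(n) is O(log n)
C = log²(n) is O(log² n)
D = n^(1/3) is O(n^(1/3))
A = n¹⁰ is O(n¹⁰)

Therefore, the order from slowest to fastest is: B < C < D < A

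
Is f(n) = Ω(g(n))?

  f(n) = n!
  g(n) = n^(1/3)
True

f(n) = n! is O(n!), and g(n) = n^(1/3) is O(n^(1/3)).
Since O(n!) grows at least as fast as O(n^(1/3)), f(n) = Ω(g(n)) is true.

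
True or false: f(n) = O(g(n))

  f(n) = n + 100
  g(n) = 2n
True

f(n) = n + 100 and g(n) = 2n are both O(n).
Big-O permits equal growth rates (f ≤ c·g for some c), so f(n) = O(g(n)) is true.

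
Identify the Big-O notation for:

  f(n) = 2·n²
O(n²)

The dominant term in 2·n² is 2·n², which is Θ(n²).
Constants are absorbed, so the tightest bound is O(n²).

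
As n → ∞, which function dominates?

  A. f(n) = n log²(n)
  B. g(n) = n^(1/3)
A

f(n) = n log²(n) is O(n log² n), while g(n) = n^(1/3) is O(n^(1/3)).
Since O(n log² n) grows faster than O(n^(1/3)), f(n) dominates.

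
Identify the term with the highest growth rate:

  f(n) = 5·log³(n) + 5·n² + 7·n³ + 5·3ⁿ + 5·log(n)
5·3ⁿ

Looking at each term:
  - 5·log³(n) is O(log³ n)
  - 5·n² is O(n²)
  - 7·n³ is O(n³)
  - 5·3ⁿ is O(3ⁿ)
  - 5·log(n) is O(log n)

The term 5·3ⁿ (O(3ⁿ)) grows fastest and dominates all others.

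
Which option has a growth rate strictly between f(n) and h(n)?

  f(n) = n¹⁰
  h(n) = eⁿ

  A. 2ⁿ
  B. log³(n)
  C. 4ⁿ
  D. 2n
A

We need g(n) with n¹⁰ = o(g(n)) and g(n) = o(eⁿ), i.e. O(n¹⁰) ≺ g ≺ O(eⁿ).
Check each option:
  A. 2ⁿ — O(2ⁿ) is strictly between O(n¹⁰) and O(eⁿ) ✓
  B. log³(n) — O(log³ n) does not grow strictly faster than f(n)
  C. 4ⁿ — O(4ⁿ) does not grow strictly slower than h(n)
  D. 2n — O(n) does not grow strictly faster than f(n)

Only option A (2ⁿ) lies strictly between.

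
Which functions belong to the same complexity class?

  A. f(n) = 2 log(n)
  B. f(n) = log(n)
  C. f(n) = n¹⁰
A and B

Examining each function:
  A. 2 log(n) is O(log n)
  B. log(n) is O(log n)
  C. n¹⁰ is O(n¹⁰)

Functions A and B both have the same complexity class.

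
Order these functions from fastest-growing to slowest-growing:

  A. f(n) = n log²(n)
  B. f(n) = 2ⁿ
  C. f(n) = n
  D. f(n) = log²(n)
B > A > C > D

Comparing growth rates:
B = 2ⁿ is O(2ⁿ)
A = n log²(n) is O(n log² n)
C = n is O(n)
D = log²(n) is O(log² n)

Therefore, the order from fastest to slowest is: B > A > C > D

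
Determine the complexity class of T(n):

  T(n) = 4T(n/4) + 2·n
Θ(n log n)

Master Theorem: a = 4, b = 4, f(n) = 2·n.
Compute the critical exponent d = log₄(4) = 1.
Compare f(n) = Θ(n) against n^d:
  k = 1 = d, so f(n) = Θ(n^d) — Case 2.
  Work is balanced across levels: T(n) = Θ(n^d log n) = Θ(n log n).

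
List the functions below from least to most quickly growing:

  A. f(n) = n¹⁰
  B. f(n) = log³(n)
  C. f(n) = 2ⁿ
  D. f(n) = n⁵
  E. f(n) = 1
E < B < D < A < C

Comparing growth rates:
E = 1 is O(1)
B = log³(n) is O(log³ n)
D = n⁵ is O(n⁵)
A = n¹⁰ is O(n¹⁰)
C = 2ⁿ is O(2ⁿ)

Therefore, the order from slowest to fastest is: E < B < D < A < C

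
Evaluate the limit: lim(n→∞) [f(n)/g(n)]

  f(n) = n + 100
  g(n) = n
1

Since n + 100 and n have the same growth rate (O(n)),
the ratio converges to a constant: 1.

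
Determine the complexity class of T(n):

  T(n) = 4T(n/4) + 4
Θ(n)

Master Theorem: a = 4, b = 4, f(n) = 4.
Compute the critical exponent d = log₄(4) = 1.
Compare f(n) = Θ(1) against n^d:
  k = 0 < d = 1, so f(n) = O(n^(d-ε)) — Case 1.
  The recursion cost dominates: T(n) = Θ(n^d) = Θ(n).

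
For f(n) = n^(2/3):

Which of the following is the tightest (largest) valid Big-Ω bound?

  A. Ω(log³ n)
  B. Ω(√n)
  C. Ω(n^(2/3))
C

f(n) = n^(2/3) is Ω(n^(2/3)).
All listed options are valid Big-Ω bounds (lower bounds),
but Ω(n^(2/3)) is the tightest (largest valid bound).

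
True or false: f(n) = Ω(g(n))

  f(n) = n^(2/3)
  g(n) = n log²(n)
False

f(n) = n^(2/3) is O(n^(2/3)), and g(n) = n log²(n) is O(n log² n).
Since O(n^(2/3)) grows slower than O(n log² n), f(n) = Ω(g(n)) is false.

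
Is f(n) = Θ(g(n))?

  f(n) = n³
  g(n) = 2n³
True

f(n) = n³ and g(n) = 2n³ are both O(n³).
Since they have the same asymptotic growth rate, f(n) = Θ(g(n)) is true.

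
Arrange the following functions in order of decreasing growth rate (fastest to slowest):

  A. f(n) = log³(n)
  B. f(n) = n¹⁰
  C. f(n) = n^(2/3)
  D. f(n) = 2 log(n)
B > C > A > D

Comparing growth rates:
B = n¹⁰ is O(n¹⁰)
C = n^(2/3) is O(n^(2/3))
A = log³(n) is O(log³ n)
D = 2 log(n) is O(log n)

Therefore, the order from fastest to slowest is: B > C > A > D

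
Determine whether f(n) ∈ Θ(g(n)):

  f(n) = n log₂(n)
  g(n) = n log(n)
True

f(n) = n log₂(n) and g(n) = n log(n) are both O(n log n).
Since they have the same asymptotic growth rate, f(n) = Θ(g(n)) is true.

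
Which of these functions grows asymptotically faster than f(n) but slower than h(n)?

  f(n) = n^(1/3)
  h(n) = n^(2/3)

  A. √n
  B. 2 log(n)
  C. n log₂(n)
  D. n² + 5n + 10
A

We need g(n) with n^(1/3) = o(g(n)) and g(n) = o(n^(2/3)), i.e. O(n^(1/3)) ≺ g ≺ O(n^(2/3)).
Check each option:
  A. √n — O(√n) is strictly between O(n^(1/3)) and O(n^(2/3)) ✓
  B. 2 log(n) — O(log n) does not grow strictly faster than f(n)
  C. n log₂(n) — O(n log n) does not grow strictly slower than h(n)
  D. n² + 5n + 10 — O(n²) does not grow strictly slower than h(n)

Only option A (√n) lies strictly between.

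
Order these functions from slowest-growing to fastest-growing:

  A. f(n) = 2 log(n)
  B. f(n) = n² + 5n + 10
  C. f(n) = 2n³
A < B < C

Comparing growth rates:
A = 2 log(n) is O(log n)
B = n² + 5n + 10 is O(n²)
C = 2n³ is O(n³)

Therefore, the order from slowest to fastest is: A < B < C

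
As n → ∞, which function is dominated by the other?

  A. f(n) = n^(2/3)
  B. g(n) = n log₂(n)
A

f(n) = n^(2/3) is O(n^(2/3)), while g(n) = n log₂(n) is O(n log n).
Since O(n^(2/3)) grows slower than O(n log n), f(n) is dominated.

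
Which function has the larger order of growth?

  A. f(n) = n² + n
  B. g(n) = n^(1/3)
A

f(n) = n² + n is O(n²), while g(n) = n^(1/3) is O(n^(1/3)).
Since O(n²) grows faster than O(n^(1/3)), f(n) dominates.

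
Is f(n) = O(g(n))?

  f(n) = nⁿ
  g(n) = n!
False

f(n) = nⁿ is O(nⁿ), and g(n) = n! is O(n!).
Since O(nⁿ) grows faster than O(n!), f(n) = O(g(n)) is false.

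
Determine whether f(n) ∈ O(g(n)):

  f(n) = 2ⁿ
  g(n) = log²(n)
False

f(n) = 2ⁿ is O(2ⁿ), and g(n) = log²(n) is O(log² n).
Since O(2ⁿ) grows faster than O(log² n), f(n) = O(g(n)) is false.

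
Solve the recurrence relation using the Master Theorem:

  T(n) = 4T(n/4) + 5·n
Θ(n log n)

Master Theorem: a = 4, b = 4, f(n) = 5·n.
Compute the critical exponent d = log₄(4) = 1.
Compare f(n) = Θ(n) against n^d:
  k = 1 = d, so f(n) = Θ(n^d) — Case 2.
  Work is balanced across levels: T(n) = Θ(n^d log n) = Θ(n log n).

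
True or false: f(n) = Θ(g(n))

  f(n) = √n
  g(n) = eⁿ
False

f(n) = √n is O(√n), and g(n) = eⁿ is O(eⁿ).
Since they have different growth rates, f(n) = Θ(g(n)) is false.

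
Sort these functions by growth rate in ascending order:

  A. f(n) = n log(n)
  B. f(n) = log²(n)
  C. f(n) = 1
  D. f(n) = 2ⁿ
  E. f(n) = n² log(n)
C < B < A < E < D

Comparing growth rates:
C = 1 is O(1)
B = log²(n) is O(log² n)
A = n log(n) is O(n log n)
E = n² log(n) is O(n² log n)
D = 2ⁿ is O(2ⁿ)

Therefore, the order from slowest to fastest is: C < B < A < E < D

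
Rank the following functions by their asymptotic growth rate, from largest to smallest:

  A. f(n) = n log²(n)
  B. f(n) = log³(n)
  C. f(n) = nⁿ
C > A > B

Comparing growth rates:
C = nⁿ is O(nⁿ)
A = n log²(n) is O(n log² n)
B = log³(n) is O(log³ n)

Therefore, the order from fastest to slowest is: C > A > B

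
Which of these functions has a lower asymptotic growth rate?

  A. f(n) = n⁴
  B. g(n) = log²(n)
B

f(n) = n⁴ is O(n⁴), while g(n) = log²(n) is O(log² n).
Since O(log² n) grows slower than O(n⁴), g(n) is dominated.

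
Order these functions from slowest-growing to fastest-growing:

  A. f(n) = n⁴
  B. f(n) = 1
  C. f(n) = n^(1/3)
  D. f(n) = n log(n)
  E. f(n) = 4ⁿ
B < C < D < A < E

Comparing growth rates:
B = 1 is O(1)
C = n^(1/3) is O(n^(1/3))
D = n log(n) is O(n log n)
A = n⁴ is O(n⁴)
E = 4ⁿ is O(4ⁿ)

Therefore, the order from slowest to fastest is: B < C < D < A < E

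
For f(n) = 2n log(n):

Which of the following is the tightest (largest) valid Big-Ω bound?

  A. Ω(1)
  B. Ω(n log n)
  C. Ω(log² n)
B

f(n) = 2n log(n) is Ω(n log n).
All listed options are valid Big-Ω bounds (lower bounds),
but Ω(n log n) is the tightest (largest valid bound).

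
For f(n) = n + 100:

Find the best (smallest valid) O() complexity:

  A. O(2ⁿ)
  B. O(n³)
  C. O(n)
C

f(n) = n + 100 is O(n).
All listed options are valid Big-O bounds (upper bounds),
but O(n) is the tightest (smallest valid bound).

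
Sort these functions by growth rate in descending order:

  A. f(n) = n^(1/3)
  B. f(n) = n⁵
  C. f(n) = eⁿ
C > B > A

Comparing growth rates:
C = eⁿ is O(eⁿ)
B = n⁵ is O(n⁵)
A = n^(1/3) is O(n^(1/3))

Therefore, the order from fastest to slowest is: C > B > A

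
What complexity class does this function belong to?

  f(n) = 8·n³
O(n³)

The dominant term in 8·n³ is 8·n³, which is Θ(n³).
Constants are absorbed, so the tightest bound is O(n³).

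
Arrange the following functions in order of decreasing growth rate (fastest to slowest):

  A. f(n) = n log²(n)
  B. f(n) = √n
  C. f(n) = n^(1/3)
A > B > C

Comparing growth rates:
A = n log²(n) is O(n log² n)
B = √n is O(√n)
C = n^(1/3) is O(n^(1/3))

Therefore, the order from fastest to slowest is: A > B > C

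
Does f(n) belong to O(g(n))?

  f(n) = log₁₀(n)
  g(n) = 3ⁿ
True

f(n) = log₁₀(n) is O(log n), and g(n) = 3ⁿ is O(3ⁿ).
Since O(log n) ⊆ O(3ⁿ) (f grows no faster than g), f(n) = O(g(n)) is true.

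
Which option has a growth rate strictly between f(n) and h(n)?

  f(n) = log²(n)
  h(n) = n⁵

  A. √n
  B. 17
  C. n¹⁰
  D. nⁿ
A

We need g(n) with log²(n) = o(g(n)) and g(n) = o(n⁵), i.e. O(log² n) ≺ g ≺ O(n⁵).
Check each option:
  A. √n — O(√n) is strictly between O(log² n) and O(n⁵) ✓
  B. 17 — O(1) does not grow strictly faster than f(n)
  C. n¹⁰ — O(n¹⁰) does not grow strictly slower than h(n)
  D. nⁿ — O(nⁿ) does not grow strictly slower than h(n)

Only option A (√n) lies strictly between.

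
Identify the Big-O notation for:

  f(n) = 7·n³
O(n³)

The dominant term in 7·n³ is 7·n³, which is Θ(n³).
Constants are absorbed, so the tightest bound is O(n³).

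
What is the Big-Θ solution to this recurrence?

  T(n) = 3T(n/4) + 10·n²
Θ(n²)

Master Theorem: a = 3, b = 4, f(n) = 10·n².
Compute the critical exponent d = log₄(3) = 0.792.
Compare f(n) = Θ(n²) against n^d:
  k = 2 > d = 0.792, so f(n) = Ω(n^(d+ε)) — Case 3.
  Regularity: a·(n/b)^2/n^2 = a/b^2 = 3/16 < 1 ✓.
  The top-level work dominates: T(n) = Θ(f(n)) = Θ(n²).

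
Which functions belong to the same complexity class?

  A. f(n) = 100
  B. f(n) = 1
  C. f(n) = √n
A and B

Examining each function:
  A. 100 is O(1)
  B. 1 is O(1)
  C. √n is O(√n)

Functions A and B both have the same complexity class.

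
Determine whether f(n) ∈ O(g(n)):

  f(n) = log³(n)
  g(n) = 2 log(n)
False

f(n) = log³(n) is O(log³ n), and g(n) = 2 log(n) is O(log n).
Since O(log³ n) grows faster than O(log n), f(n) = O(g(n)) is false.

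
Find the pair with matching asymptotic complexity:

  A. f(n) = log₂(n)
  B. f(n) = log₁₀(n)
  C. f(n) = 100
A and B

Examining each function:
  A. log₂(n) is O(log n)
  B. log₁₀(n) is O(log n)
  C. 100 is O(1)

Functions A and B both have the same complexity class.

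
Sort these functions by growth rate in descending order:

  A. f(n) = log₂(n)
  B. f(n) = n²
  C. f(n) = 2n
B > C > A

Comparing growth rates:
B = n² is O(n²)
C = 2n is O(n)
A = log₂(n) is O(log n)

Therefore, the order from fastest to slowest is: B > C > A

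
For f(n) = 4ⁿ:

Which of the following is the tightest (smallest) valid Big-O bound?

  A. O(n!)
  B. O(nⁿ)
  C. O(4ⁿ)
C

f(n) = 4ⁿ is O(4ⁿ).
All listed options are valid Big-O bounds (upper bounds),
but O(4ⁿ) is the tightest (smallest valid bound).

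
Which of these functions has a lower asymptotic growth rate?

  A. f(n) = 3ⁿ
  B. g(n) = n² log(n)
B

f(n) = 3ⁿ is O(3ⁿ), while g(n) = n² log(n) is O(n² log n).
Since O(n² log n) grows slower than O(3ⁿ), g(n) is dominated.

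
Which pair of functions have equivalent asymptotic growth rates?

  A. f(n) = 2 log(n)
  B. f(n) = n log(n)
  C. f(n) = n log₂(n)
B and C

Examining each function:
  A. 2 log(n) is O(log n)
  B. n log(n) is O(n log n)
  C. n log₂(n) is O(n log n)

Functions B and C both have the same complexity class.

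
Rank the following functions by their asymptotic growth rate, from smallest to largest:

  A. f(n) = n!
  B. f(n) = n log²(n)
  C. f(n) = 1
C < B < A

Comparing growth rates:
C = 1 is O(1)
B = n log²(n) is O(n log² n)
A = n! is O(n!)

Therefore, the order from slowest to fastest is: C < B < A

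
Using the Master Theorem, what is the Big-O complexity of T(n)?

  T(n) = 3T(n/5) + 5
Θ(n^log₅(3))

Master Theorem: a = 3, b = 5, f(n) = 5.
Compute the critical exponent d = log₅(3) = 0.683.
Compare f(n) = Θ(1) against n^d:
  k = 0 < d = 0.683, so f(n) = O(n^(d-ε)) — Case 1.
  The recursion cost dominates: T(n) = Θ(n^d) = Θ(n^log₅(3)).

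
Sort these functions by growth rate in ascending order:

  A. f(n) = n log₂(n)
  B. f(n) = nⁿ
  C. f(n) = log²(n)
C < A < B

Comparing growth rates:
C = log²(n) is O(log² n)
A = n log₂(n) is O(n log n)
B = nⁿ is O(nⁿ)

Therefore, the order from slowest to fastest is: C < A < B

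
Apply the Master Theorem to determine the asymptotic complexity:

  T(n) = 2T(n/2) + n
Θ(n log n)

Master Theorem: a = 2, b = 2, f(n) = n.
Compute the critical exponent d = log₂(2) = 1.
Compare f(n) = Θ(n) against n^d:
  k = 1 = d, so f(n) = Θ(n^d) — Case 2.
  Work is balanced across levels: T(n) = Θ(n^d log n) = Θ(n log n).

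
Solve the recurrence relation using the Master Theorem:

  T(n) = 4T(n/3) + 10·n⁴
Θ(n⁴)

Master Theorem: a = 4, b = 3, f(n) = 10·n⁴.
Compute the critical exponent d = log₃(4) = 1.262.
Compare f(n) = Θ(n⁴) against n^d:
  k = 4 > d = 1.262, so f(n) = Ω(n^(d+ε)) — Case 3.
  Regularity: a·(n/b)^4/n^4 = a/b^4 = 4/81 < 1 ✓.
  The top-level work dominates: T(n) = Θ(f(n)) = Θ(n⁴).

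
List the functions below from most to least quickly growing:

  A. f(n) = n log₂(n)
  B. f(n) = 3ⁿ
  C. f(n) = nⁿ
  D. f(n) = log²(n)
C > B > A > D

Comparing growth rates:
C = nⁿ is O(nⁿ)
B = 3ⁿ is O(3ⁿ)
A = n log₂(n) is O(n log n)
D = log²(n) is O(log² n)

Therefore, the order from fastest to slowest is: C > B > A > D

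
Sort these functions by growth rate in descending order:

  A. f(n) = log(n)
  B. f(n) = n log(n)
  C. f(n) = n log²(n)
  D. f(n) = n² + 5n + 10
D > C > B > A

Comparing growth rates:
D = n² + 5n + 10 is O(n²)
C = n log²(n) is O(n log² n)
B = n log(n) is O(n log n)
A = log(n) is O(log n)

Therefore, the order from fastest to slowest is: D > C > B > A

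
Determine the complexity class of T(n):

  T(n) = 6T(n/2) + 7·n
Θ(n^log₂(6))

Master Theorem: a = 6, b = 2, f(n) = 7·n.
Compute the critical exponent d = log₂(6) = 2.585.
Compare f(n) = Θ(n) against n^d:
  k = 1 < d = 2.585, so f(n) = O(n^(d-ε)) — Case 1.
  The recursion cost dominates: T(n) = Θ(n^d) = Θ(n^log₂(6)).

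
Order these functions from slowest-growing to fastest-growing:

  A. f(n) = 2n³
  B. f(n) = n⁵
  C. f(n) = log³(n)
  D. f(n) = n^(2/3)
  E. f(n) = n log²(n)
C < D < E < A < B

Comparing growth rates:
C = log³(n) is O(log³ n)
D = n^(2/3) is O(n^(2/3))
E = n log²(n) is O(n log² n)
A = 2n³ is O(n³)
B = n⁵ is O(n⁵)

Therefore, the order from slowest to fastest is: C < D < E < A < B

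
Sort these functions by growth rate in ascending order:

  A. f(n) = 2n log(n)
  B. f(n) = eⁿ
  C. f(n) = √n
C < A < B

Comparing growth rates:
C = √n is O(√n)
A = 2n log(n) is O(n log n)
B = eⁿ is O(eⁿ)

Therefore, the order from slowest to fastest is: C < A < B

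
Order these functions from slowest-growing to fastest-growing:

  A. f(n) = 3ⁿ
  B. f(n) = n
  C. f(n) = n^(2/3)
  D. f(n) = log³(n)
D < C < B < A

Comparing growth rates:
D = log³(n) is O(log³ n)
C = n^(2/3) is O(n^(2/3))
B = n is O(n)
A = 3ⁿ is O(3ⁿ)

Therefore, the order from slowest to fastest is: D < C < B < A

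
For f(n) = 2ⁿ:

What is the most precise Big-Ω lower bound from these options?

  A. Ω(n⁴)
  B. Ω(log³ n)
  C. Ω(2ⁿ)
C

f(n) = 2ⁿ is Ω(2ⁿ).
All listed options are valid Big-Ω bounds (lower bounds),
but Ω(2ⁿ) is the tightest (largest valid bound).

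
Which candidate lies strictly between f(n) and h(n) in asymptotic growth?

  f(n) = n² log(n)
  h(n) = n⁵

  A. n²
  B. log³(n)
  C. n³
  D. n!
C

We need g(n) with n² log(n) = o(g(n)) and g(n) = o(n⁵), i.e. O(n² log n) ≺ g ≺ O(n⁵).
Check each option:
  A. n² — O(n²) does not grow strictly faster than f(n)
  B. log³(n) — O(log³ n) does not grow strictly faster than f(n)
  C. n³ — O(n³) is strictly between O(n² log n) and O(n⁵) ✓
  D. n! — O(n!) does not grow strictly slower than h(n)

Only option C (n³) lies strictly between.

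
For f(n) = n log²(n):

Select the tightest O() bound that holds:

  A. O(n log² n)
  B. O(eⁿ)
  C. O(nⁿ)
A

f(n) = n log²(n) is O(n log² n).
All listed options are valid Big-O bounds (upper bounds),
but O(n log² n) is the tightest (smallest valid bound).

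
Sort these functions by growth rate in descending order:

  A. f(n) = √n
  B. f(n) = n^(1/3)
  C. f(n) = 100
A > B > C

Comparing growth rates:
A = √n is O(√n)
B = n^(1/3) is O(n^(1/3))
C = 100 is O(1)

Therefore, the order from fastest to slowest is: A > B > C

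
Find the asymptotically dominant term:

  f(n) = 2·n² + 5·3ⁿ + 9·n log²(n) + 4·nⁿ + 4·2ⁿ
4·nⁿ

Looking at each term:
  - 2·n² is O(n²)
  - 5·3ⁿ is O(3ⁿ)
  - 9·n log²(n) is O(n log² n)
  - 4·nⁿ is O(nⁿ)
  - 4·2ⁿ is O(2ⁿ)

The term 4·nⁿ (O(nⁿ)) grows fastest and dominates all others.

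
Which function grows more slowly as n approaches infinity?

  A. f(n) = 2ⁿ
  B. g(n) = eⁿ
A

f(n) = 2ⁿ is O(2ⁿ), while g(n) = eⁿ is O(eⁿ).
Since O(2ⁿ) grows slower than O(eⁿ), f(n) is dominated.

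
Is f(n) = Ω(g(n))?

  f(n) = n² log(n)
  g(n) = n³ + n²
False

f(n) = n² log(n) is O(n² log n), and g(n) = n³ + n² is O(n³).
Since O(n² log n) grows slower than O(n³), f(n) = Ω(g(n)) is false.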